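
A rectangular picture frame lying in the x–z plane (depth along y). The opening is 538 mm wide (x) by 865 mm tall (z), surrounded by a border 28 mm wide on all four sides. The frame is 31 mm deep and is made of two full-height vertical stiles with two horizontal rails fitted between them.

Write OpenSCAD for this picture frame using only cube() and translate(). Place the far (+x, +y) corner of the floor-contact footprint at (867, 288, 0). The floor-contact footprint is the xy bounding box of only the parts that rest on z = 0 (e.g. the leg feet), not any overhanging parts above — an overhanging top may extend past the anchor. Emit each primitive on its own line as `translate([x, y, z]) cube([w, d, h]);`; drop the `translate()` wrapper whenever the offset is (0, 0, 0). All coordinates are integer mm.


translate([273, 257, 0]) cube([28, 31, 921]);
translate([839, 257, 0]) cube([28, 31, 921]);
translate([301, 257, 0]) cube([538, 31, 28]);
translate([301, 257, 893]) cube([538, 31, 28]);


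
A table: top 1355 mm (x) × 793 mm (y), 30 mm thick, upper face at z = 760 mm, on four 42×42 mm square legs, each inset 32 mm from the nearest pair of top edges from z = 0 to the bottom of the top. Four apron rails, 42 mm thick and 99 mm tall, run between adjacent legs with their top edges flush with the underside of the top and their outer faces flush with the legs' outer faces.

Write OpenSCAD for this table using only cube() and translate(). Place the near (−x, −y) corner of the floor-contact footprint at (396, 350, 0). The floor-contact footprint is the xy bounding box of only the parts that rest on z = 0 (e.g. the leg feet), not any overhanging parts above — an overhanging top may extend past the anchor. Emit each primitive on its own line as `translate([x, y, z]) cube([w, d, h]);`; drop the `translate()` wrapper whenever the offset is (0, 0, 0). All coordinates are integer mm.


translate([364, 318, 730]) cube([1355, 793, 30]);
translate([396, 350, 0]) cube([42, 42, 730]);
translate([1645, 350, 0]) cube([42, 42, 730]);
translate([396, 1037, 0]) cube([42, 42, 730]);
translate([1645, 1037, 0]) cube([42, 42, 730]);
translate([438, 350, 631]) cube([1207, 42, 99]);
translate([438, 1037, 631]) cube([1207, 42, 99]);
translate([396, 392, 631]) cube([42, 645, 99]);
translate([1645, 392, 631]) cube([42, 645, 99]);


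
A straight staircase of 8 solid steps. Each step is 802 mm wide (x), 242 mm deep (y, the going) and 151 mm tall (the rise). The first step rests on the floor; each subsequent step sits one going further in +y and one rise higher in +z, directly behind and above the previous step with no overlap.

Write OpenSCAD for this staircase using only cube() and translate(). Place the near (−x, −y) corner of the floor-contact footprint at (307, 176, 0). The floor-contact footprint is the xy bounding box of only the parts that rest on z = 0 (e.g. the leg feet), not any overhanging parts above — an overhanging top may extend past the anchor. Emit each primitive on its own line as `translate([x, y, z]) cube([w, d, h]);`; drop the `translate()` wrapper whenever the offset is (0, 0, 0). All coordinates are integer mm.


translate([307, 176, 0]) cube([802, 242, 151]);
translate([307, 418, 151]) cube([802, 242, 151]);
translate([307, 660, 302]) cube([802, 242, 151]);
translate([307, 902, 453]) cube([802, 242, 151]);
translate([307, 1144, 604]) cube([802, 242, 151]);
translate([307, 1386, 755]) cube([802, 242, 151]);
translate([307, 1628, 906]) cube([802, 242, 151]);
translate([307, 1870, 1057]) cube([802, 242, 151]);


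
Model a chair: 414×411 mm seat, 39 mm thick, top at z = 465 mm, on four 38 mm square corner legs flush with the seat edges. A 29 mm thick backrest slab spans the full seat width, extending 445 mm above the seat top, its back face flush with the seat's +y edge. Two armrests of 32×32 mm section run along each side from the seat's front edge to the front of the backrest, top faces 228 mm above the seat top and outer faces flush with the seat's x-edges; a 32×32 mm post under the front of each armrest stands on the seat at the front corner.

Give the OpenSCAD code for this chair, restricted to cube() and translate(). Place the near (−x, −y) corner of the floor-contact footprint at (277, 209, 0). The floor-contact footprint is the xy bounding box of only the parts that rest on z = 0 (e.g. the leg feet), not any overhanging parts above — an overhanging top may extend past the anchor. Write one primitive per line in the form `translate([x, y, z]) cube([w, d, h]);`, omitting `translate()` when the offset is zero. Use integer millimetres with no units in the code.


translate([277, 209, 426]) cube([414, 411, 39]);
translate([277, 209, 0]) cube([38, 38, 426]);
translate([653, 209, 0]) cube([38, 38, 426]);
translate([277, 582, 0]) cube([38, 38, 426]);
translate([653, 582, 0]) cube([38, 38, 426]);
translate([277, 591, 465]) cube([414, 29, 445]);
translate([277, 209, 661]) cube([32, 382, 32]);
translate([659, 209, 661]) cube([32, 382, 32]);
translate([277, 209, 465]) cube([32, 32, 196]);
translate([659, 209, 465]) cube([32, 32, 196]);


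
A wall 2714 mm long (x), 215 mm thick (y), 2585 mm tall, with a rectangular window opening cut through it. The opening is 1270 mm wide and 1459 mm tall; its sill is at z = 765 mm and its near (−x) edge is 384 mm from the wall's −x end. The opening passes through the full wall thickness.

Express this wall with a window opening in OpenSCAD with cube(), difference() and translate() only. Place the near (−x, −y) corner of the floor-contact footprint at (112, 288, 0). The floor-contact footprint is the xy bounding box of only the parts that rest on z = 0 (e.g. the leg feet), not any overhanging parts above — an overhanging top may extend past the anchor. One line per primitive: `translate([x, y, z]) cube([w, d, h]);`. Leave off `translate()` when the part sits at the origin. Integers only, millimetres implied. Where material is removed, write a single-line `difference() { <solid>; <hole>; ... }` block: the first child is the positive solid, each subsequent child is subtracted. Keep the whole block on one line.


difference() { translate([112, 288, 0]) cube([2714, 215, 2585]); translate([496, 288, 765]) cube([1270, 215, 1459]); }


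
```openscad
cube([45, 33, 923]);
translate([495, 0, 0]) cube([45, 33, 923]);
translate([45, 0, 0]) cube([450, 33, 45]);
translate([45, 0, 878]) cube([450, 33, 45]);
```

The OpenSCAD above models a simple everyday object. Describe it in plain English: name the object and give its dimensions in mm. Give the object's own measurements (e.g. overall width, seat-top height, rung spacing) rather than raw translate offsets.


A rectangular picture frame lying in the x–z plane (depth along y). The opening is 450 mm wide (x) by 833 mm tall (z), surrounded by a border 45 mm wide on all four sides. The frame is 33 mm deep and is made of two full-height vertical stiles with two horizontal rails fitted between them.


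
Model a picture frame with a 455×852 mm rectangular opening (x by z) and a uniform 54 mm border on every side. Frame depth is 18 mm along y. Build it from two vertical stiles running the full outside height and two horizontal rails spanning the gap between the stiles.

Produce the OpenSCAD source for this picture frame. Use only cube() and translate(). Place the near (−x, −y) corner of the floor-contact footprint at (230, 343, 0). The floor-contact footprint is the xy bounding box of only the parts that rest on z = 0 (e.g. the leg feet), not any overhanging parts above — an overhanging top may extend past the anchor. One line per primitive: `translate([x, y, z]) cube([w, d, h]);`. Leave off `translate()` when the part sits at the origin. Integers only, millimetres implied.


translate([230, 343, 0]) cube([54, 18, 960]);
translate([739, 343, 0]) cube([54, 18, 960]);
translate([284, 343, 0]) cube([455, 18, 54]);
translate([284, 343, 906]) cube([455, 18, 54]);


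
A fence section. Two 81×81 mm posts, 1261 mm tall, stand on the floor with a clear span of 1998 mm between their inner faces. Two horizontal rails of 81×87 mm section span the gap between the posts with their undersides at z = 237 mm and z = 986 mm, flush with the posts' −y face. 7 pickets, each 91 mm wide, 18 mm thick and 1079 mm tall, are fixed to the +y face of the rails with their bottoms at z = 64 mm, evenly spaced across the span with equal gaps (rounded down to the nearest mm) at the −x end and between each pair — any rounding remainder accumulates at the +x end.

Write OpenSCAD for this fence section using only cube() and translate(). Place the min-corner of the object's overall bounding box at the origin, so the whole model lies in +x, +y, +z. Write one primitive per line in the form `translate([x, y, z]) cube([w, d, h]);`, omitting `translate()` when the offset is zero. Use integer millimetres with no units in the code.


cube([81, 81, 1261]);
translate([2079, 0, 0]) cube([81, 81, 1261]);
translate([81, 0, 237]) cube([1998, 81, 87]);
translate([81, 0, 986]) cube([1998, 81, 87]);
translate([251, 81, 64]) cube([91, 18, 1079]);
translate([512, 81, 64]) cube([91, 18, 1079]);
translate([773, 81, 64]) cube([91, 18, 1079]);
translate([1034, 81, 64]) cube([91, 18, 1079]);
translate([1295, 81, 64]) cube([91, 18, 1079]);
translate([1556, 81, 64]) cube([91, 18, 1079]);
translate([1817, 81, 64]) cube([91, 18, 1079]);


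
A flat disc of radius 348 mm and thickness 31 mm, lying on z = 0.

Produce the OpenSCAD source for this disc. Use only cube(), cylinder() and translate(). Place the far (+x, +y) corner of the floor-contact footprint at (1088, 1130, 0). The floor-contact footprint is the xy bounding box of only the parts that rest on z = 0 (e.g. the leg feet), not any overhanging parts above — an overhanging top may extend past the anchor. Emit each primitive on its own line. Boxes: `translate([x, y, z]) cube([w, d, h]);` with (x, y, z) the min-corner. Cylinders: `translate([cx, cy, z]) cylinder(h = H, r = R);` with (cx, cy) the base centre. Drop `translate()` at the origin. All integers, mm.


translate([740, 782, 0]) cylinder(h = 31, r = 348);


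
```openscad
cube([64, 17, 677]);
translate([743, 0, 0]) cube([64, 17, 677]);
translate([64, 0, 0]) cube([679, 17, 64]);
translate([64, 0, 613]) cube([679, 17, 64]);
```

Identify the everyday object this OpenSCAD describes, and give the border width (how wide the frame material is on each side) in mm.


A picture frame. The border width is 64 mm.

Four thin pieces enclosing a rectangular opening — a picture frame. The two full-height stiles are 677 mm tall; the top rail sits at z = 613 and is 64 mm tall, so the border above the opening is 677 − 613 = 64 mm, matching the stile x-width.


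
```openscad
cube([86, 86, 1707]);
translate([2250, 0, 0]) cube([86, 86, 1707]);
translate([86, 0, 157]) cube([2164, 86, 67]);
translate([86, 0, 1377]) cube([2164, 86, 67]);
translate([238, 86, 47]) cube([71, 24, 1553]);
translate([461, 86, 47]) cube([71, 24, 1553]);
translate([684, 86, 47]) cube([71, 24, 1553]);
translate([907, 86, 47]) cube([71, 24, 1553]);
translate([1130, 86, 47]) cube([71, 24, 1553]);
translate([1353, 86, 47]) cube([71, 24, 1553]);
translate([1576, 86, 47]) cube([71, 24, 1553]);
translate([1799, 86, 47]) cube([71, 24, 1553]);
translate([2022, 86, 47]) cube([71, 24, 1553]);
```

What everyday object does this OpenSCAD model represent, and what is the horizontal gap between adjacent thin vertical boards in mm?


A fence section. The picket gap is 152 mm.

Two posts, two rails, 9 pickets — a fence section. Span 2164 mm holds 9 pickets of 71 mm with 10 equal gaps: ⌊(2164 − 9·71) / 10⌋ = 152 mm.


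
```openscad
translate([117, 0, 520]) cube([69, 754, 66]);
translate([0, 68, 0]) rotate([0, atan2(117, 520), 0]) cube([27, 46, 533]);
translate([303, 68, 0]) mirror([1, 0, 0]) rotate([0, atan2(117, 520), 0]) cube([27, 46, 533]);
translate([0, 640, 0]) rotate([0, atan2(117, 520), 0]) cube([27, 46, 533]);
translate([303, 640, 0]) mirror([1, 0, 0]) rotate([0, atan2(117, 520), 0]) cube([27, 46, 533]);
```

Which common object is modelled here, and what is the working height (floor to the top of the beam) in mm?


A sawhorse. The overall height is 586 mm.

A beam across two mirrored pairs of raked legs — a sawhorse. The beam's underside is at z = 520 (matching the legs' vertical rise in atan2(117, 520)) and the beam is 66 mm tall, so its top is at 520 + 66 = 586 mm. The raked legs top out at the beam's underside, so that is the highest point.


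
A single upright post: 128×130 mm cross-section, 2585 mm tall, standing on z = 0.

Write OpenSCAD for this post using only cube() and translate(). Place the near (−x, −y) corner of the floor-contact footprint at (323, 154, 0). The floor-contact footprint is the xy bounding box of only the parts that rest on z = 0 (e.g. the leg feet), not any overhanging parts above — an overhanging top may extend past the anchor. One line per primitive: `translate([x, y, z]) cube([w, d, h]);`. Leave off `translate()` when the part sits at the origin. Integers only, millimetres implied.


translate([323, 154, 0]) cube([128, 130, 2585]);


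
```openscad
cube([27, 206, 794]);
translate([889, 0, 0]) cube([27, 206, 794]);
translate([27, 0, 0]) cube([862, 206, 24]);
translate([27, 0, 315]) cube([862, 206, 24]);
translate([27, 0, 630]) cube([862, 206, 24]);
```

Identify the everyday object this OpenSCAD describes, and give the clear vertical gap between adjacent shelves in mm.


A bookshelf. The clear shelf gap is 291 mm.

Two tall side panels with 3 horizontal boards between them — a bookshelf. The first two shelf undersides are at z = 0 and z = 315; with shelf thickness 24, the clear gap is 315 − 0 − 24 = 291 mm.


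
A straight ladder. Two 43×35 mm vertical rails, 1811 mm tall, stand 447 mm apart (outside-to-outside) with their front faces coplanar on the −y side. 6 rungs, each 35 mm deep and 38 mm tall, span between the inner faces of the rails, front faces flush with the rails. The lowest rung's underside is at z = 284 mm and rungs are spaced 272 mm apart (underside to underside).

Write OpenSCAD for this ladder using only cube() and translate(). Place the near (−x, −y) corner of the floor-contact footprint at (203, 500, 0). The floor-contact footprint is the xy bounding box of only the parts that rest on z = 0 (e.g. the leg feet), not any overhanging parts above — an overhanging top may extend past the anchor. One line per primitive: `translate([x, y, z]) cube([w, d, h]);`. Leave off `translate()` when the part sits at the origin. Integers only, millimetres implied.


translate([203, 500, 0]) cube([43, 35, 1811]);
translate([607, 500, 0]) cube([43, 35, 1811]);
translate([246, 500, 284]) cube([361, 35, 38]);
translate([246, 500, 556]) cube([361, 35, 38]);
translate([246, 500, 828]) cube([361, 35, 38]);
translate([246, 500, 1100]) cube([361, 35, 38]);
translate([246, 500, 1372]) cube([361, 35, 38]);
translate([246, 500, 1644]) cube([361, 35, 38]);


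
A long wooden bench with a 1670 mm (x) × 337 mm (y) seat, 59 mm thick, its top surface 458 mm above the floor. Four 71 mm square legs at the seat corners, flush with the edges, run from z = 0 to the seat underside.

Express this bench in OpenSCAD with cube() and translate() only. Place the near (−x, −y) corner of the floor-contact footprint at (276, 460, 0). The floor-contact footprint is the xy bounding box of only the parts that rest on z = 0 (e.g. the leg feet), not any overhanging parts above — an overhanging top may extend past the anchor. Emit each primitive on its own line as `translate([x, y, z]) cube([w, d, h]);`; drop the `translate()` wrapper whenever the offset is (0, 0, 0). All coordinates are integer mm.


translate([276, 460, 399]) cube([1670, 337, 59]);
translate([276, 460, 0]) cube([71, 71, 399]);
translate([276, 726, 0]) cube([71, 71, 399]);
translate([1875, 460, 0]) cube([71, 71, 399]);
translate([1875, 726, 0]) cube([71, 71, 399]);


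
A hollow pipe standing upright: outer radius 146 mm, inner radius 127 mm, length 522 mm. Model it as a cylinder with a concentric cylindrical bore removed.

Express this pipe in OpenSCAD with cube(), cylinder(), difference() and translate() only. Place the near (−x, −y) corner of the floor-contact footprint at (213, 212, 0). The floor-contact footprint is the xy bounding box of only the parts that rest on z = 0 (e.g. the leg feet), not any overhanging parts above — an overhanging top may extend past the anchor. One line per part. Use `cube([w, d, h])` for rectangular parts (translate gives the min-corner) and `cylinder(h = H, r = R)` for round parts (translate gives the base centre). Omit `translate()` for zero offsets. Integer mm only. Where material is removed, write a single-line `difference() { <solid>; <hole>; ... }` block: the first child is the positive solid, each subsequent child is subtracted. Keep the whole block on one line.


difference() { translate([359, 358, 0]) cylinder(h = 522, r = 146); translate([359, 358, 0]) cylinder(h = 522, r = 127); }


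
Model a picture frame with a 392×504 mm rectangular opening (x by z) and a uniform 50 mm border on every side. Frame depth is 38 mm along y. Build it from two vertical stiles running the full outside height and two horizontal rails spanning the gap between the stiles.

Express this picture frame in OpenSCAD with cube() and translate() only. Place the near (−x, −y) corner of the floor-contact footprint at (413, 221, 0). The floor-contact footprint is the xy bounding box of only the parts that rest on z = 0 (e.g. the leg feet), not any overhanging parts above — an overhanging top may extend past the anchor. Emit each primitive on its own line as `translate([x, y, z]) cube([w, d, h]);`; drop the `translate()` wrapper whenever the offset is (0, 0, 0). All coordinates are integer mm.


translate([413, 221, 0]) cube([50, 38, 604]);
translate([855, 221, 0]) cube([50, 38, 604]);
translate([463, 221, 0]) cube([392, 38, 50]);
translate([463, 221, 554]) cube([392, 38, 50]);


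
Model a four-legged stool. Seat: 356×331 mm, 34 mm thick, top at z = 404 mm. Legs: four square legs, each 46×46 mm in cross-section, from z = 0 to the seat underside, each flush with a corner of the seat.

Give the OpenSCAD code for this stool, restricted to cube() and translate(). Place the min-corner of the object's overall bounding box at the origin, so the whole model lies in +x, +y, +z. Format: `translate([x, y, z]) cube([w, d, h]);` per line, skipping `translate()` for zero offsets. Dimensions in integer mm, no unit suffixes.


// leg_h = 404 - 34 = 370
translate([0, 0, 370]) cube([356, 331, 34]);
cube([46, 46, 370]);
translate([310, 0, 0]) cube([46, 46, 370]);
translate([0, 285, 0]) cube([46, 46, 370]);
translate([310, 285, 0]) cube([46, 46, 370]);


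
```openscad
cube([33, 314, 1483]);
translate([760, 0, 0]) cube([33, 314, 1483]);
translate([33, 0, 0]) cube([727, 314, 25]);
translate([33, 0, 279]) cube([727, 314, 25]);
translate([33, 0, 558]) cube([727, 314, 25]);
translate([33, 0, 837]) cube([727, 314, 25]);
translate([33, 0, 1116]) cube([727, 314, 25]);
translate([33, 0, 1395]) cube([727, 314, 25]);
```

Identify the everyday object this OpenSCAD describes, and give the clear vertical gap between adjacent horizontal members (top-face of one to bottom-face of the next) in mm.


A bookshelf. The clear shelf gap is 254 mm.

Two tall side panels with 6 horizontal boards between them — a bookshelf. The first two shelf undersides are at z = 0 and z = 279; with shelf thickness 25, the clear gap is 279 − 0 − 25 = 254 mm.


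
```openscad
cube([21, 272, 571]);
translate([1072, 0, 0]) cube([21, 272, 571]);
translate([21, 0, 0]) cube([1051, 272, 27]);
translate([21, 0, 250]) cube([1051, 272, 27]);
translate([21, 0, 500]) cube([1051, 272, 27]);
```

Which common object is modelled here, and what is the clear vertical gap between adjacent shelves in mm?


A bookshelf. The clear shelf gap is 223 mm.

Two tall side panels with 3 horizontal boards between them — a bookshelf. The first two shelf undersides are at z = 0 and z = 250; with shelf thickness 27, the clear gap is 250 − 0 − 27 = 223 mm.


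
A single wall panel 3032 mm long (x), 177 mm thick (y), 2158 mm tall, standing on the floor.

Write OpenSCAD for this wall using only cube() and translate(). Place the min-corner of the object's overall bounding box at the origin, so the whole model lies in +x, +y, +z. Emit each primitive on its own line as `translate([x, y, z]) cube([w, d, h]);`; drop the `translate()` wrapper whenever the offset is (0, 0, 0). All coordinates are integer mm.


cube([3032, 177, 2158]);


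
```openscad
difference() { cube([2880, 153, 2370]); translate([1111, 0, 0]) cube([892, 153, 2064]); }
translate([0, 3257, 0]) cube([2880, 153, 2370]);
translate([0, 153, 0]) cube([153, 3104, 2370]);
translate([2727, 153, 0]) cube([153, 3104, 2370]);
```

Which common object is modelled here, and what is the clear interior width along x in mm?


A single room. The interior width is 2574 mm.

Four walls enclosing a rectangle with a door in the front wall — a room. Outside width 2880 minus two 153 mm walls gives 2574 mm.


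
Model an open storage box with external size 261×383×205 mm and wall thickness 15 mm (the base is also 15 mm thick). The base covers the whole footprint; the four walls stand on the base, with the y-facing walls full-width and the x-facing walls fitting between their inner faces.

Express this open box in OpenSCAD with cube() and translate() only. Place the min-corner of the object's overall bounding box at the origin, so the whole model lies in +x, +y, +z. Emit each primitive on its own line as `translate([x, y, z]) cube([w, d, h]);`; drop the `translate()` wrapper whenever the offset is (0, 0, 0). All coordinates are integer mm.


cube([261, 383, 15]);
translate([0, 0, 15]) cube([261, 15, 190]);
translate([0, 368, 15]) cube([261, 15, 190]);
translate([0, 15, 15]) cube([15, 353, 190]);
translate([246, 15, 15]) cube([15, 353, 190]);


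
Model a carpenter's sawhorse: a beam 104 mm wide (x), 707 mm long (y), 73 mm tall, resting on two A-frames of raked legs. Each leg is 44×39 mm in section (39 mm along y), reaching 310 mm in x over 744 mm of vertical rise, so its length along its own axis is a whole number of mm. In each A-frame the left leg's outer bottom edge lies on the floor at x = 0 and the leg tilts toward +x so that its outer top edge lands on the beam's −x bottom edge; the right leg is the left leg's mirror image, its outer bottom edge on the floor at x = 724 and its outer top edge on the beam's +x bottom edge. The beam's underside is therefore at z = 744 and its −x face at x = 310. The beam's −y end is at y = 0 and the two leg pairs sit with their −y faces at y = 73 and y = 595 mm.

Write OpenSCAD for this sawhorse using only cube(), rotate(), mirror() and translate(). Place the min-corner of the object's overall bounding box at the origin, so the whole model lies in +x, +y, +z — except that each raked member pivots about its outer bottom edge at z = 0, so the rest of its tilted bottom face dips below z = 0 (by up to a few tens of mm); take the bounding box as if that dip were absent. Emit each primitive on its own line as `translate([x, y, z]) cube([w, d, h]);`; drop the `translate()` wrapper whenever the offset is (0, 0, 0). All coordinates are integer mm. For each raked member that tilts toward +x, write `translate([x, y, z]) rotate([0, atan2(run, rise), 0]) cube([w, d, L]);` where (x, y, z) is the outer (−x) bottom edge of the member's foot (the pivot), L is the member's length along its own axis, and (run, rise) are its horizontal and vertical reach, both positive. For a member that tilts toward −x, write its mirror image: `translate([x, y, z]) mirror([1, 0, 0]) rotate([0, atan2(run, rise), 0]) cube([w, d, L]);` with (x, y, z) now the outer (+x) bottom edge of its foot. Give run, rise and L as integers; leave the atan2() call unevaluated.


translate([310, 0, 744]) cube([104, 707, 73]);
translate([0, 73, 0]) rotate([0, atan2(310, 744), 0]) cube([44, 39, 806]);
translate([724, 73, 0]) mirror([1, 0, 0]) rotate([0, atan2(310, 744), 0]) cube([44, 39, 806]);
translate([0, 595, 0]) rotate([0, atan2(310, 744), 0]) cube([44, 39, 806]);
translate([724, 595, 0]) mirror([1, 0, 0]) rotate([0, atan2(310, 744), 0]) cube([44, 39, 806]);


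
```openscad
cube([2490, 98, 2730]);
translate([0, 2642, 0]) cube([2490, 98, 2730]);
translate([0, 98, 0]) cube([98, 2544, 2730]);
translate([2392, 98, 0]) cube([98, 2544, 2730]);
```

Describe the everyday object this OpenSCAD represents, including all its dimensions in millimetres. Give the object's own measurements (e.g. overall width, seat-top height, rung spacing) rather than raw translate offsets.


The wall frame of a small rectangular building: four walls, each 2730 mm tall and 98 mm thick, enclosing a footprint 2490 mm (x) by 2740 mm (y) outside-to-outside, with no floor or roof. The front and back walls (the −y and +y sides) span the full width; the two side walls fit between them.


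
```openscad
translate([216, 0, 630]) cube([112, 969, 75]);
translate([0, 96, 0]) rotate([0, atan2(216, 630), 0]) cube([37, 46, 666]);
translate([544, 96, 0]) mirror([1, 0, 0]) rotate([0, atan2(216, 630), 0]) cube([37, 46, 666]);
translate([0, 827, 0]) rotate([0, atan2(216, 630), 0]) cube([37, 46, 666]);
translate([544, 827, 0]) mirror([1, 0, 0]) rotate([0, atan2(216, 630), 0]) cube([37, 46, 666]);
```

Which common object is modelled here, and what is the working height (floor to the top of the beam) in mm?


A sawhorse. The overall height is 705 mm.

A beam across two mirrored pairs of raked legs — a sawhorse. The beam's underside is at z = 630 (matching the legs' vertical rise in atan2(216, 630)) and the beam is 75 mm tall, so its top is at 630 + 75 = 705 mm. The raked legs top out at the beam's underside, so that is the highest point.


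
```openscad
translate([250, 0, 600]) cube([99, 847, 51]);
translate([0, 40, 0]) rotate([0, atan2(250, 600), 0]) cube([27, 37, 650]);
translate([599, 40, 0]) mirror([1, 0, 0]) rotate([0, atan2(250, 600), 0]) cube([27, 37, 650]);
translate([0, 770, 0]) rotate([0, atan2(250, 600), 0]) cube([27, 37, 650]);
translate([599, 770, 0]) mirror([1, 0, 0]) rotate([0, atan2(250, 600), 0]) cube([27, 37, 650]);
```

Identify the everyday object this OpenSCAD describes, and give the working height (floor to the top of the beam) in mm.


A sawhorse. The overall height is 651 mm.

A beam across two mirrored pairs of raked legs — a sawhorse. The beam's underside is at z = 600 (matching the legs' vertical rise in atan2(250, 600)) and the beam is 51 mm tall, so its top is at 600 + 51 = 651 mm. The raked legs top out at the beam's underside, so that is the highest point.


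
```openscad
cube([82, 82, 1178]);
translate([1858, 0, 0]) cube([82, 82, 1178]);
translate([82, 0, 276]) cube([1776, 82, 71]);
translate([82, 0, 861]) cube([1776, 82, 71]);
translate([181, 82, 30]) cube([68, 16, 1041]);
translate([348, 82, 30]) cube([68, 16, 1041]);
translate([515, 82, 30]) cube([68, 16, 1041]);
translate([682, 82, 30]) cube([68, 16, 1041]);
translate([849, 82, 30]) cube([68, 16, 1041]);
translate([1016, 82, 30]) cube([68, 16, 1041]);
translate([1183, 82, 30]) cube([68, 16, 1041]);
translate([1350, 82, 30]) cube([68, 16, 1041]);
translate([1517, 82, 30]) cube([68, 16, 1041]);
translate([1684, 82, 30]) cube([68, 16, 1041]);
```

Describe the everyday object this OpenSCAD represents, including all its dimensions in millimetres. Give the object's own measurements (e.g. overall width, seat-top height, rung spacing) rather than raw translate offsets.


A fence section. Two 82×82 mm posts, 1178 mm tall, stand on the floor with a clear span of 1776 mm between their inner faces. Two horizontal rails of 82×71 mm section span the gap between the posts with their undersides at z = 276 mm and z = 861 mm, flush with the posts' −y face. 10 pickets, each 68 mm wide, 16 mm thick and 1041 mm tall, are fixed to the +y face of the rails with their bottoms at z = 30 mm, spaced across the span with a 99 mm gap after the −x post and between neighbouring pickets, with 106 mm left before the +x post.


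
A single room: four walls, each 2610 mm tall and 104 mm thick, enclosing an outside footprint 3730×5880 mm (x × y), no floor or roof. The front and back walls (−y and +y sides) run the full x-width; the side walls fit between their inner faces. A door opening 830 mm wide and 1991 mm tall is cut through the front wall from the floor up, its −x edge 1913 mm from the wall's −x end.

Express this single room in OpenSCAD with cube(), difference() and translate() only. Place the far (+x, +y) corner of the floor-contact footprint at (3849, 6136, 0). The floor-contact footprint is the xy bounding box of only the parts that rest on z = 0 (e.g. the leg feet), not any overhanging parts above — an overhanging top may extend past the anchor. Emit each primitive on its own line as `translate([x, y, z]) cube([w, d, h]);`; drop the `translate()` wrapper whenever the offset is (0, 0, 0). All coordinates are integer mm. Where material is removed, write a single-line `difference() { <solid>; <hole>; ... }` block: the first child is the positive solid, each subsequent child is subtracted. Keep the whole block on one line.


difference() { translate([119, 256, 0]) cube([3730, 104, 2610]); translate([2032, 256, 0]) cube([830, 104, 1991]); }
translate([119, 6032, 0]) cube([3730, 104, 2610]);
translate([119, 360, 0]) cube([104, 5672, 2610]);
translate([3745, 360, 0]) cube([104, 5672, 2610]);


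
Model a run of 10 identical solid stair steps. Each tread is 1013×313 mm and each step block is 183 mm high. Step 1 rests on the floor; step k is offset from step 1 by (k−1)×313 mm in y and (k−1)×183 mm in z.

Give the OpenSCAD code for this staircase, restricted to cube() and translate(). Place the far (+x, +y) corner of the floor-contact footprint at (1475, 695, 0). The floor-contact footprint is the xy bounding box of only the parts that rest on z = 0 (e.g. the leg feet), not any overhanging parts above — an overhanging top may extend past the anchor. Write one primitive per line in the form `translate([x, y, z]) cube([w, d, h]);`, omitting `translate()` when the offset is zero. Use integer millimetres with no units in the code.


translate([462, 382, 0]) cube([1013, 313, 183]);
translate([462, 695, 183]) cube([1013, 313, 183]);
translate([462, 1008, 366]) cube([1013, 313, 183]);
translate([462, 1321, 549]) cube([1013, 313, 183]);
translate([462, 1634, 732]) cube([1013, 313, 183]);
translate([462, 1947, 915]) cube([1013, 313, 183]);
translate([462, 2260, 1098]) cube([1013, 313, 183]);
translate([462, 2573, 1281]) cube([1013, 313, 183]);
translate([462, 2886, 1464]) cube([1013, 313, 183]);
translate([462, 3199, 1647]) cube([1013, 313, 183]);


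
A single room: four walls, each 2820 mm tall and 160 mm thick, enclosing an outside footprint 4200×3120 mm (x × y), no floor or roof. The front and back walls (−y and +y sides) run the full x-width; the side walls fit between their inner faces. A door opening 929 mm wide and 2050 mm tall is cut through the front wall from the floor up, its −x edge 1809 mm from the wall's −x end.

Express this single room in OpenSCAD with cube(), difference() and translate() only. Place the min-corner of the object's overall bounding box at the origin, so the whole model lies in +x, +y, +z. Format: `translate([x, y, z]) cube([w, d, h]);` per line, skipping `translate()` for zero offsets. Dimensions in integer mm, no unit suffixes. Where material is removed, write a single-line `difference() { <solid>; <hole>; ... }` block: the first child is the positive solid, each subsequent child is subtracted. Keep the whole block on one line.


difference() { cube([4200, 160, 2820]); translate([1809, 0, 0]) cube([929, 160, 2050]); }
translate([0, 2960, 0]) cube([4200, 160, 2820]);
translate([0, 160, 0]) cube([160, 2800, 2820]);
translate([4040, 160, 0]) cube([160, 2800, 2820]);


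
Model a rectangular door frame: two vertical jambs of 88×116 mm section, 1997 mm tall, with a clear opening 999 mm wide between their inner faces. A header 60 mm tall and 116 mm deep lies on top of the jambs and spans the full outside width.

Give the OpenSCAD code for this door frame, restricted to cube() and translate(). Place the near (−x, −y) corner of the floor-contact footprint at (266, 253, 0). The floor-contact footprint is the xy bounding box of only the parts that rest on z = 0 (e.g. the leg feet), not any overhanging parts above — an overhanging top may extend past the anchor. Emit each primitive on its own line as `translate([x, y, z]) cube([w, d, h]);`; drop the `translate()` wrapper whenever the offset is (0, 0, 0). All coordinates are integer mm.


translate([266, 253, 0]) cube([88, 116, 1997]);
translate([1353, 253, 0]) cube([88, 116, 1997]);
translate([266, 253, 1997]) cube([1175, 116, 60]);


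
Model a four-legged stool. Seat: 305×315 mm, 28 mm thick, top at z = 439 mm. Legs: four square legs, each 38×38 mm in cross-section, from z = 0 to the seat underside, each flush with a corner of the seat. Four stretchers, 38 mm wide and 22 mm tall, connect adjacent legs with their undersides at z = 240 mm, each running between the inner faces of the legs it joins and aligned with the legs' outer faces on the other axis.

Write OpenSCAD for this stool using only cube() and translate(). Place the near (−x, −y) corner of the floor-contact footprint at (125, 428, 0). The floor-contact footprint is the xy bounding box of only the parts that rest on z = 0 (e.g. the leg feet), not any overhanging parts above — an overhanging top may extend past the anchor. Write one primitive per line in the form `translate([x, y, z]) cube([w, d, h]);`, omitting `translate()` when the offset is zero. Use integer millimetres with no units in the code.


translate([125, 428, 411]) cube([305, 315, 28]);
translate([125, 428, 0]) cube([38, 38, 411]);
translate([392, 428, 0]) cube([38, 38, 411]);
translate([125, 705, 0]) cube([38, 38, 411]);
translate([392, 705, 0]) cube([38, 38, 411]);
translate([163, 428, 240]) cube([229, 38, 22]);
translate([163, 705, 240]) cube([229, 38, 22]);
translate([125, 466, 240]) cube([38, 239, 22]);
translate([392, 466, 240]) cube([38, 239, 22]);


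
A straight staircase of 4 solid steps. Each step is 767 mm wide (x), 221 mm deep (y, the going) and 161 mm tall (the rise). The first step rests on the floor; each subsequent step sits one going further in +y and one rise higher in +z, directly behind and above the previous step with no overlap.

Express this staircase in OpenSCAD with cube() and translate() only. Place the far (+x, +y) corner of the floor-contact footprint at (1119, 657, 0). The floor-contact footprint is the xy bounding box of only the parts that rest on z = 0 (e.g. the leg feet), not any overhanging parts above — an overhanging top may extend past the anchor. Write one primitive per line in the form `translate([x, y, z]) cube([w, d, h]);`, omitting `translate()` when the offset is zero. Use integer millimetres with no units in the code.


translate([352, 436, 0]) cube([767, 221, 161]);
translate([352, 657, 161]) cube([767, 221, 161]);
translate([352, 878, 322]) cube([767, 221, 161]);
translate([352, 1099, 483]) cube([767, 221, 161]);


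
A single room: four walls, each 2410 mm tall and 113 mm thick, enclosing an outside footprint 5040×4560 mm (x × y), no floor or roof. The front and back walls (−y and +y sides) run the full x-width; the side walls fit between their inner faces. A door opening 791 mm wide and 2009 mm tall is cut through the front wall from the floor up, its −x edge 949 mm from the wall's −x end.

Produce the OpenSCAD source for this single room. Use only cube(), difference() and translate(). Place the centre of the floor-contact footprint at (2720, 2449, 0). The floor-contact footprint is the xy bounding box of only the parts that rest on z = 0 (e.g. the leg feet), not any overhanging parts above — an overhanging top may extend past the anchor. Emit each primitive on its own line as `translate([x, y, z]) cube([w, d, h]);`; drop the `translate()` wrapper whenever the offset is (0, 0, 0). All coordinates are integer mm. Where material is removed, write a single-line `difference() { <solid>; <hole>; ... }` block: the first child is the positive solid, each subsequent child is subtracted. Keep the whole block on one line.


difference() { translate([200, 169, 0]) cube([5040, 113, 2410]); translate([1149, 169, 0]) cube([791, 113, 2009]); }
translate([200, 4616, 0]) cube([5040, 113, 2410]);
translate([200, 282, 0]) cube([113, 4334, 2410]);
translate([5127, 282, 0]) cube([113, 4334, 2410]);


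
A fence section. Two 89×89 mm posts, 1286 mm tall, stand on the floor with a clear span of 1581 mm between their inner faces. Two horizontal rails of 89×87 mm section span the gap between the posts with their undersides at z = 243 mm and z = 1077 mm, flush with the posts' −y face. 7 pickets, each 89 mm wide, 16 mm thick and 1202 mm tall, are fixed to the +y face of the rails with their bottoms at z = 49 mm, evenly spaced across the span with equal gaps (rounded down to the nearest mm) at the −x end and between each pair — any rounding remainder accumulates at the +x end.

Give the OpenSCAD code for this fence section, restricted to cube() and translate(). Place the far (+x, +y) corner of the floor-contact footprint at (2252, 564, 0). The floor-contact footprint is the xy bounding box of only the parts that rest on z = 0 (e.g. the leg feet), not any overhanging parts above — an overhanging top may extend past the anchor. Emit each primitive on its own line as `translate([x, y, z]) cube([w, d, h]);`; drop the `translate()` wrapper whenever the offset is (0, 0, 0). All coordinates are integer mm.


translate([493, 475, 0]) cube([89, 89, 1286]);
translate([2163, 475, 0]) cube([89, 89, 1286]);
translate([582, 475, 243]) cube([1581, 89, 87]);
translate([582, 475, 1077]) cube([1581, 89, 87]);
translate([701, 564, 49]) cube([89, 16, 1202]);
translate([909, 564, 49]) cube([89, 16, 1202]);
translate([1117, 564, 49]) cube([89, 16, 1202]);
translate([1325, 564, 49]) cube([89, 16, 1202]);
translate([1533, 564, 49]) cube([89, 16, 1202]);
translate([1741, 564, 49]) cube([89, 16, 1202]);
translate([1949, 564, 49]) cube([89, 16, 1202]);


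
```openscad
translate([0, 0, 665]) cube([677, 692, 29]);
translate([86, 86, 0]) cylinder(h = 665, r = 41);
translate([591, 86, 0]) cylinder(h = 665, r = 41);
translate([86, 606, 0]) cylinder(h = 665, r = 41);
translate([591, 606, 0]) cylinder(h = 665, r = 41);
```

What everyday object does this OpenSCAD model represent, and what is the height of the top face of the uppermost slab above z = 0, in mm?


A table. The table height is 694 mm.

A 677×692×29 slab sits at z = 665 on four Ø82 mm round legs — a table. The top surface is at 665 + 29 = 694 mm.


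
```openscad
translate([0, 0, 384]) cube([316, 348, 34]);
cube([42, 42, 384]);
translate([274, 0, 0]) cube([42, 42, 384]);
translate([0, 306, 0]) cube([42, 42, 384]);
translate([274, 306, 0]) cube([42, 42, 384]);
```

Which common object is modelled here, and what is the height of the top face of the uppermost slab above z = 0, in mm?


A stool. The seat height is 418 mm.

A 316×348×34 slab at z = 384 on four corner posts — a stool. The seat top is 384 + 34 = 418 mm.


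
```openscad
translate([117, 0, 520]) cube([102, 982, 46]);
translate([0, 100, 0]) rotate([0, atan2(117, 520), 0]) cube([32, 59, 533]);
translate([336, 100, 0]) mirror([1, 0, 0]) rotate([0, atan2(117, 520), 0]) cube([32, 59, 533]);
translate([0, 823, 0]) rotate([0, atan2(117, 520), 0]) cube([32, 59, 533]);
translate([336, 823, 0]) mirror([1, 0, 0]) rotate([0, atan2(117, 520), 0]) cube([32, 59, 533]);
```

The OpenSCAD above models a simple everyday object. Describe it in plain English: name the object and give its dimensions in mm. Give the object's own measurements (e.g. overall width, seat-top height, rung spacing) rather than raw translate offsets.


A sawhorse. A 102×982×46 mm beam (x, y, z) sits on two A-frame leg pairs. Each pair is two raked legs of 32×59 mm section (59 mm along y) splaying symmetrically in x. Each leg rises 520 mm vertically over 117 mm of horizontal reach and is 533 mm long along its own axis. Every leg's outer bottom edge rests on the floor and its outer top edge meets a bottom edge of the beam — the left legs (tilting toward +x) meet the beam's −x bottom edge, the right legs (their mirror images, tilting toward −x) meet its +x bottom edge — so the leg tops tuck under the beam, the beam's underside is 520 mm above the floor, and the feet are 336 mm apart outside-to-outside with the beam centred between them. The two leg pairs are set in 100 mm from either end of the beam.
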